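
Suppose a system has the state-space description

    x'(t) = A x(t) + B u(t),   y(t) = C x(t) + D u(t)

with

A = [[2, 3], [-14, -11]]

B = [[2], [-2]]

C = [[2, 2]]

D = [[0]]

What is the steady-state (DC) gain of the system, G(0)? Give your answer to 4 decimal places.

-0.8000

G(0) = C(-A)^{-1}B + D = -C A^{-1} B + D.
det A = 20, so A^{-1} = (1/20)·adj(A) = [[-11/20, -3/20], [7/10, 1/10]]
A^{-1} B = [-4/5, 6/5]^T
C A^{-1} B = 4/5
G(0) = D - C A^{-1} B = 0 - (4/5) = -4/5 ≈ -0.8000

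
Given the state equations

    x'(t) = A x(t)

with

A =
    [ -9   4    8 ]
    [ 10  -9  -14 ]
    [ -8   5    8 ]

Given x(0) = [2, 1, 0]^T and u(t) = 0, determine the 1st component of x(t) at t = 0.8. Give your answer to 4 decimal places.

det(sI - A) = s^3 - (tr A)s^2 + (M11 + M22 + M33)s - det A, where Mii is the 2×2 principal minor of A obtained by deleting row i and column i.
tr A = (-9) + (-9) + 8 = -10; M11 = (-9)·8 - (-14)·5 = -72 - (-70) = -2; M22 = (-9)·8 - 8·(-8) = -72 - (-64) = -8; M33 = (-9)·(-9) - 4·10 = 81 - 40 = 41; sum of minors = 31.
det A = (-9)·((-9)·8 - (-14)·5) - 4·(10·8 - (-14)·(-8)) + 8·(10·5 - (-9)·(-8)) = (-9)·(-2) - 4·(-32) + 8·(-22) = -30.
So p(s) = det(sI - A) = s^3 + 10s^2 + 31s + 30.
Rational-root test: any integer root divides 30. Testing small divisors, s = -2 works: p(-2) = -8 + 40 + (-62) + 30 = 0, so (s + 2) is a factor.
Dividing, p(s) = (s + 2)(s^2 + 8s + 15).
Factor s^2 + 8s + 15: two numbers with sum -8 and product 15 are -3 and -5, so s^2 + 8s + 15 = (s + 3)(s + 5).
Hence p(s) = (s + 2) (s + 3) (s + 5), with roots -5, -3, -2.
The eigenvalues -5, -3, -2 are distinct and real, so A is diagonalisable and x(t) = e^{At} x(0) = V diag(e^{λ_i t}) V^{-1} x(0), where the columns of V are the eigenvectors.
λ = -5: A - (-5)I = [[-4, 4, 8], [10, -4, -14], [-8, 5, 13]]. v must be orthogonal to every row; (row 1) × (row 2) = [-24, 24, -24], so take v_1 = [1, -1, 1]^T.
λ = -3: A - (-3)I = [[-6, 4, 8], [10, -6, -14], [-8, 5, 11]]. v must be orthogonal to every row; (row 1) × (row 2) = [-8, -4, -4], so take v_2 = [2, 1, 1]^T.
λ = -2: A - (-2)I = [[-7, 4, 8], [10, -7, -14], [-8, 5, 10]]. v must be orthogonal to every row; (row 1) × (row 2) = [0, -18, 9], so take v_3 = [0, -2, 1]^T.
V = [v_1 v_2 v_3] = [[1, 2, 0], [-1, 1, -2], [1, 1, 1]] has det V = 1, so V^{-1} = adj(V)/det V = [[3, -2, -4], [-1, 1, 2], [-2, 1, 3]].
Modal coordinates z(0) = V^{-1} x(0): 3·2 + (-2)·1 + (-4)·0 = 4; (-1)·2 + 1·1 + 2·0 = -1; (-2)·2 + 1·1 + 3·0 = -3; so z(0) = [4, -1, -3]^T.
x_1(t) = Σ_i (v_i)_1 · z_i(0) · e^{λ_i t} (row 1 of V times the modal terms).
x_1(0.8) = 1·4·e^{-5·0.8} + 2·(-1)·e^{-3·0.8} + 0·(-3)·e^{-2·0.8} = 4·0.018316 + (-2)·0.090718 + 0·0.201897 = -0.1082.

-0.1082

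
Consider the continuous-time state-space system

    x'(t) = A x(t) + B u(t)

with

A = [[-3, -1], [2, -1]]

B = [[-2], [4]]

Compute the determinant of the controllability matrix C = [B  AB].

8

AB = [[2], [-8]]
Controllability matrix C = [B  AB] = [[-2, 2], [4, -8]]
det(C) = (-2)·(-8) - 2·4 = 16 - 8 = 8
Since det(C) ≠ 0, rank(C) = 2 and the system is completely controllable.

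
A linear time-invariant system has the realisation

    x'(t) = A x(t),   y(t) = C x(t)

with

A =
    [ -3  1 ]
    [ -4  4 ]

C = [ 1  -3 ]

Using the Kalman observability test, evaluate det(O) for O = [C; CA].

CA = [[9, -11]]
Observability matrix O = [C; CA] = [[1, -3], [9, -11]]
det(O) = 1·(-11) - (-3)·9 = -11 - (-27) = 16
Since det(O) ≠ 0, rank(O) = 2 and the system is completely observable.

16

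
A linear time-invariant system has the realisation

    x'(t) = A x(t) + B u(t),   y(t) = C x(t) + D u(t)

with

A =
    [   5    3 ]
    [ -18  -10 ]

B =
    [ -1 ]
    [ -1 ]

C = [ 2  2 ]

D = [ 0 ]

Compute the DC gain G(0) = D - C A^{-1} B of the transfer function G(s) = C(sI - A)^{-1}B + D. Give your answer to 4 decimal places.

5.0000

G(0) = C(-A)^{-1}B + D = -C A^{-1} B + D.
det A = 4, so A^{-1} = (1/4)·adj(A) = [[-5/2, -3/4], [9/2, 5/4]]
A^{-1} B = [13/4, -23/4]^T
C A^{-1} B = -5
G(0) = D - C A^{-1} B = 0 - (-5) = 5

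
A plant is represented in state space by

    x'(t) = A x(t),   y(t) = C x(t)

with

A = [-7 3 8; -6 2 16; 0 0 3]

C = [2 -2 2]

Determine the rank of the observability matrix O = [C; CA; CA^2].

CA = [[-2, 2, -10]]
CA^2 = [[2, -2, -14]]
Observability matrix O = [C; CA; CA^2] = [[2, -2, 2], [-2, 2, -10], [2, -2, -14]]
The columns c1, c2, c3 of O are linearly dependent: c1 + c2 = 0 (check each entry), so rank(O) ≤ 2.
The 2×2 minor from rows 1, 2, columns 1, 3 is 2·(-10) - 2·(-2) = -20 - (-4) = -16 ≠ 0, so rank(O) = 2.
rank(O) = 2 < n = 3, so the pair (A, C) is not completely observable.

2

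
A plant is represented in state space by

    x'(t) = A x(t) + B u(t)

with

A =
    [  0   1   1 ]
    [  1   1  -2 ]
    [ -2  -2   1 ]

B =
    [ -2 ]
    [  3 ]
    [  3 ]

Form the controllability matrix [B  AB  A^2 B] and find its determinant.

-84

AB = [[6], [-5], [1]]
A^2B = [[-4], [-1], [-1]]
Controllability matrix C = [B  AB  A^2B] = [[-2, 6, -4], [3, -5, -1], [3, 1, -1]]
Expanding along the first row, det(C) = (-2)·((-5)·(-1) - (-1)·1) - 6·(3·(-1) - (-1)·3) + (-4)·(3·1 - (-5)·3) = (-2)·6 - 6·0 + (-4)·18 = -84
Since det(C) ≠ 0, rank(C) = 3 and the system is completely controllable.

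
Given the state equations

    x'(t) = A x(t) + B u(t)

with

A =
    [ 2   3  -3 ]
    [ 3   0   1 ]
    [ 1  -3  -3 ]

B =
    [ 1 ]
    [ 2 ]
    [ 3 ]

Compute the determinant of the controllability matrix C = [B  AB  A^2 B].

AB = [[-1], [6], [-14]]
A^2B = [[58], [-17], [23]]
Controllability matrix C = [B  AB  A^2B] = [[1, -1, 58], [2, 6, -17], [3, -14, 23]]
Expanding along the first row, det(C) = 1·(6·23 - (-17)·(-14)) - (-1)·(2·23 - (-17)·3) + 58·(2·(-14) - 6·3) = 1·(-100) - (-1)·97 + 58·(-46) = -2671
Since det(C) ≠ 0, rank(C) = 3 and the system is completely controllable.

-2671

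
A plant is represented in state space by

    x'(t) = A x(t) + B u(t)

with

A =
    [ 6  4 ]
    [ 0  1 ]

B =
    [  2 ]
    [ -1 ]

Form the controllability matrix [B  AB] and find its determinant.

6

AB = [[8], [-1]]
Controllability matrix C = [B  AB] = [[2, 8], [-1, -1]]
det(C) = 2·(-1) - 8·(-1) = -2 - (-8) = 6
Since det(C) ≠ 0, rank(C) = 2 and the system is completely controllable.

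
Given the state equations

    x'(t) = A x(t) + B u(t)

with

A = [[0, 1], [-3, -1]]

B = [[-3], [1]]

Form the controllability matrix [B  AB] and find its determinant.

AB = [[1], [8]]
Controllability matrix C = [B  AB] = [[-3, 1], [1, 8]]
det(C) = (-3)·8 - 1·1 = -24 - 1 = -25
Since det(C) ≠ 0, rank(C) = 2 and the system is completely controllable.

-25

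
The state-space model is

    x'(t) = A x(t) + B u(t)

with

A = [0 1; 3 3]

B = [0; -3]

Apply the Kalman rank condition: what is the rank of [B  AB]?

AB = [[-3], [-9]]
Controllability matrix C = [B  AB] = [[0, -3], [-3, -9]]
det(C) = 0·(-9) - (-3)·(-3) = 0 - 9 = -9 ≠ 0, so rank(C) = 2.
rank(C) = 2 = n, so the pair (A, B) is completely controllable.

2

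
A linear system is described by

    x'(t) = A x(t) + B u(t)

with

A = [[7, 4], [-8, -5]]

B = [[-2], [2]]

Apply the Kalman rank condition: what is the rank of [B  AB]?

AB = [[-6], [6]]
Controllability matrix C = [B  AB] = [[-2, -6], [2, 6]]
Every column of C is a scalar multiple of column 1 = [-2, 2] (multipliers 1, 3), so the columns span a one-dimensional space.
C ≠ 0, hence rank(C) = 1.
rank(C) = 1 < n = 2, so the pair (A, B) is not completely controllable.

1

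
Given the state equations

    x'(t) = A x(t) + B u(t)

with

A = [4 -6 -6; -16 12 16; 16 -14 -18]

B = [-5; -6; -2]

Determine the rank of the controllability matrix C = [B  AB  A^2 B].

2

AB = [[28], [-24], [40]]
A^2B = [[16], [-96], [64]]
Controllability matrix C = [B  AB  A^2B] = [[-5, 28, 16], [-6, -24, -96], [-2, 40, 64]]
The rows r1, r2, r3 of C are linearly dependent: -2·r1 + r2 + 2·r3 = 0 (check each entry), so rank(C) ≤ 2.
The 2×2 minor from rows 1, 2, columns 1, 2 is (-5)·(-24) - 28·(-6) = 120 - (-168) = 288 ≠ 0, so rank(C) = 2.
rank(C) = 2 < n = 3, so the pair (A, B) is not completely controllable.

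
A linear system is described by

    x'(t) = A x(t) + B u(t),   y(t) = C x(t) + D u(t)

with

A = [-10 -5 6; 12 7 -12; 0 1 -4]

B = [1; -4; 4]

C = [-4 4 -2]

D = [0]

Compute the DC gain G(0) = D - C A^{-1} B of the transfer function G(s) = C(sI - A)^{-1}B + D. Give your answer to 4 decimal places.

G(0) = C(-A)^{-1}B + D = -C A^{-1} B + D.
det A = -8, so A^{-1} = (1/-8)·adj(A) = [[2, 7/4, -9/4], [-6, -5, 6], [-3/2, -5/4, 5/4]]
A^{-1} B = [-14, 38, 17/2]^T
C A^{-1} B = 191
G(0) = D - C A^{-1} B = 0 - (191) = -191

-191.0000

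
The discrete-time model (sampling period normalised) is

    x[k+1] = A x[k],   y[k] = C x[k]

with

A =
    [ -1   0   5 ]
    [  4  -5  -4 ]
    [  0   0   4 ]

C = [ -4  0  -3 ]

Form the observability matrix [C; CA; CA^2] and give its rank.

2

CA = [[4, 0, -32]]
CA^2 = [[-4, 0, -108]]
Observability matrix O = [C; CA; CA^2] = [[-4, 0, -3], [4, 0, -32], [-4, 0, -108]]
Column 2 of O is identically zero, so rank(O) ≤ 2.
The 2×2 minor from rows 1, 2, columns 1, 3 is (-4)·(-32) - (-3)·4 = 128 - (-12) = 140 ≠ 0, so rank(O) = 2.
rank(O) = 2 < n = 3, so the pair (A, C) is not completely observable.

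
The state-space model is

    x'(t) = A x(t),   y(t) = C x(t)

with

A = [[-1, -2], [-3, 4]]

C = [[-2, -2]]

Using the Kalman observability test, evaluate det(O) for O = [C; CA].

CA = [[8, -4]]
Observability matrix O = [C; CA] = [[-2, -2], [8, -4]]
det(O) = (-2)·(-4) - (-2)·8 = 8 - (-16) = 24
Since det(O) ≠ 0, rank(O) = 2 and the system is completely observable.

24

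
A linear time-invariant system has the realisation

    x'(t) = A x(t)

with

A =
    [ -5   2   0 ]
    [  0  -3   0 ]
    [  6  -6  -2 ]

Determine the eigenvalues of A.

-5, -3, -2

det(sI - A) = s^3 - (tr A)s^2 + (M11 + M22 + M33)s - det A, where Mii is the 2×2 principal minor of A obtained by deleting row i and column i.
tr A = (-5) + (-3) + (-2) = -10; M11 = (-3)·(-2) - 0·(-6) = 6 - 0 = 6; M22 = (-5)·(-2) - 0·6 = 10 - 0 = 10; M33 = (-5)·(-3) - 2·0 = 15 - 0 = 15; sum of minors = 31.
det A = (-5)·((-3)·(-2) - 0·(-6)) - 2·(0·(-2) - 0·6) + 0·(0·(-6) - (-3)·6) = (-5)·6 - 2·0 + 0·18 = -30.
So p(s) = det(sI - A) = s^3 + 10s^2 + 31s + 30.
Rational-root test: any integer root divides 30. Testing small divisors, s = -2 works: p(-2) = -8 + 40 + (-62) + 30 = 0, so (s + 2) is a factor.
Dividing, p(s) = (s + 2)(s^2 + 8s + 15).
Factor s^2 + 8s + 15: two numbers with sum -8 and product 15 are -3 and -5, so s^2 + 8s + 15 = (s + 3)(s + 5).
Hence p(s) = (s + 2) (s + 3) (s + 5), with roots -5, -3, -2.
All eigenvalues have negative real part, so the system is asymptotically stable.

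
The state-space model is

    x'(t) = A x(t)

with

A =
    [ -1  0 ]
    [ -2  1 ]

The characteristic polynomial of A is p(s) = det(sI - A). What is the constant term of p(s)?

For a 2×2 matrix, det(sI - A) = s^2 - (tr A)s + det A.
tr A = 0, det A = -1.
So p(s) = s^2 - 1.
The constant term is -1.

-1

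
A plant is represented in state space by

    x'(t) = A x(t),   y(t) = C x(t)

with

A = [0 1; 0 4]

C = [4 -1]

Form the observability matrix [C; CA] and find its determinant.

CA = [[0, 0]]
Observability matrix O = [C; CA] = [[4, -1], [0, 0]]
det(O) = 4·0 - (-1)·0 = 0 - 0 = 0
Since det(O) = 0, rank(O) < 2 and the system is not completely observable.

0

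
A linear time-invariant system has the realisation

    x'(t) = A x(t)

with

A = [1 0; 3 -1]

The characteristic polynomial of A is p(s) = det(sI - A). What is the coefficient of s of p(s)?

For a 2×2 matrix, det(sI - A) = s^2 - (tr A)s + det A.
tr A = 0, det A = -1.
So p(s) = s^2 - 1.
The coefficient of s is 0.

0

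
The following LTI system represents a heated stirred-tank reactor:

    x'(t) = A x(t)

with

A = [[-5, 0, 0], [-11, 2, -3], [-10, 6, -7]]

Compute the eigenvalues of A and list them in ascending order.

det(sI - A) = s^3 - (tr A)s^2 + (M11 + M22 + M33)s - det A, where Mii is the 2×2 principal minor of A obtained by deleting row i and column i.
tr A = (-5) + 2 + (-7) = -10; M11 = 2·(-7) - (-3)·6 = -14 - (-18) = 4; M22 = (-5)·(-7) - 0·(-10) = 35 - 0 = 35; M33 = (-5)·2 - 0·(-11) = -10 - 0 = -10; sum of minors = 29.
det A = (-5)·(2·(-7) - (-3)·6) - 0·((-11)·(-7) - (-3)·(-10)) + 0·((-11)·6 - 2·(-10)) = (-5)·4 - 0·47 + 0·(-46) = -20.
So p(s) = det(sI - A) = s^3 + 10s^2 + 29s + 20.
Rational-root test: any integer root divides 20. Testing small divisors, s = -1 works: p(-1) = -1 + 10 + (-29) + 20 = 0, so (s + 1) is a factor.
Dividing, p(s) = (s + 1)(s^2 + 9s + 20).
Factor s^2 + 9s + 20: two numbers with sum -9 and product 20 are -4 and -5, so s^2 + 9s + 20 = (s + 4)(s + 5).
Hence p(s) = (s + 1) (s + 4) (s + 5), with roots -5, -4, -1.
All eigenvalues have negative real part, so the system is asymptotically stable.

-5, -4, -1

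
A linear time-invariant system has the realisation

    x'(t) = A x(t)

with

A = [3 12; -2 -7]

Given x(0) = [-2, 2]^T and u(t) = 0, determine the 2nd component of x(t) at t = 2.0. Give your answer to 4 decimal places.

-0.2608

det(sI - A) = s^2 - (tr A)s + det A, with tr A = 3 + (-7) = -4 and det A = 3·(-7) - 12·(-2) = -21 - (-24) = 3.
So p(s) = det(sI - A) = s^2 + 4s + 3.
Factor s^2 + 4s + 3: two numbers with sum -4 and product 3 are -1 and -3, so s^2 + 4s + 3 = (s + 1)(s + 3).
Hence p(s) = (s + 1) (s + 3), with roots -3, -1.
The eigenvalues -3, -1 are distinct and real, so A is diagonalisable and x(t) = e^{At} x(0) = V diag(e^{λ_i t}) V^{-1} x(0), where the columns of V are the eigenvectors.
λ = -3: A - (-3)I = [[6, 12], [-2, -4]]. Row 1 gives 6·v1 + 12·v2 = 0, so take v_1 = [-2, 1]^T.
λ = -1: A - (-1)I = [[4, 12], [-2, -6]]. Row 1 gives 4·v1 + 12·v2 = 0, so take v_2 = [3, -1]^T.
V = [v_1 v_2] = [[-2, 3], [1, -1]] has det V = -1, so V^{-1} = adj(V)/det V = [[1, 3], [1, 2]].
Modal coordinates z(0) = V^{-1} x(0): 1·(-2) + 3·2 = 4; 1·(-2) + 2·2 = 2; so z(0) = [4, 2]^T.
x_2(t) = Σ_i (v_i)_2 · z_i(0) · e^{λ_i t} (row 2 of V times the modal terms).
x_2(2.0) = 1·4·e^{-3·2.0} + (-1)·2·e^{-1·2.0} = 4·0.002479 + (-2)·0.135335 = -0.2608.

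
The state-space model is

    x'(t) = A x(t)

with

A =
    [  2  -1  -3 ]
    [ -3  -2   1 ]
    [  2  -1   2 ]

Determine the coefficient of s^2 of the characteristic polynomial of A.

-2

Expand det(sI - A) for the 3×3 matrix.
p(s) = s^3 - 2s^2 + 35.
(Check: constant term = det(-A) = (-1)^3 det A = 35; coefficient of s^2 = -tr A = -2.)
The coefficient of s^2 is -2.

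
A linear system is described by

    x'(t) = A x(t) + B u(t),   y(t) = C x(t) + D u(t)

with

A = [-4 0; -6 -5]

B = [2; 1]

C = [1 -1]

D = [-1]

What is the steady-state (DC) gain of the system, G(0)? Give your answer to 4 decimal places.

G(0) = C(-A)^{-1}B + D = -C A^{-1} B + D.
det A = 20, so A^{-1} = (1/20)·adj(A) = [[-1/4, 0], [3/10, -1/5]]
A^{-1} B = [-1/2, 2/5]^T
C A^{-1} B = -9/10
G(0) = D - C A^{-1} B = -1 - (-9/10) = -1/10 ≈ -0.1000

-0.1000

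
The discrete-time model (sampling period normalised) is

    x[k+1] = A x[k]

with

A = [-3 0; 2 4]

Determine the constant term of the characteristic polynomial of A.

-12

For a 2×2 matrix, det(zI - A) = z^2 - (tr A)z + det A.
tr A = 1, det A = -12.
So p(z) = z^2 - z - 12.
The constant term is -12.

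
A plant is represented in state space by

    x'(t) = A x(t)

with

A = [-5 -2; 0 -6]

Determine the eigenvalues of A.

-6, -5

det(sI - A) = s^2 - (tr A)s + det A, with tr A = (-5) + (-6) = -11 and det A = (-5)·(-6) - (-2)·0 = 30 - 0 = 30.
So p(s) = det(sI - A) = s^2 + 11s + 30.
Factor s^2 + 11s + 30: two numbers with sum -11 and product 30 are -5 and -6, so s^2 + 11s + 30 = (s + 5)(s + 6).
Hence p(s) = (s + 5) (s + 6), with roots -6, -5.
All eigenvalues have negative real part, so the system is asymptotically stable.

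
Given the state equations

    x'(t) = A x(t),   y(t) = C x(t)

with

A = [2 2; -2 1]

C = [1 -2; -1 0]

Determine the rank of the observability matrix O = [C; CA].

CA = [[6, 0], [-2, -2]]
Observability matrix O = [C; CA] = [[1, -2], [-1, 0], [6, 0], [-2, -2]]
Take the 2×2 submatrix of O formed by rows 1, 2: [[1, -2], [-1, 0]]. Its determinant is 1·0 - (-2)·(-1) = 0 - 2 = -2 ≠ 0.
So rank(O) ≥ 2; since O has 2 columns, rank(O) = 2.
rank(O) = 2 = n, so the pair (A, C) is completely observable.

2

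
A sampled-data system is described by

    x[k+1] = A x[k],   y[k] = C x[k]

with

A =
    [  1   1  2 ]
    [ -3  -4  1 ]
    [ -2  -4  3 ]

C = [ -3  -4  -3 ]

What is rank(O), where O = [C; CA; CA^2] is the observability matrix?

CA = [[15, 25, -19]]
CA^2 = [[-22, -9, -2]]
Observability matrix O = [C; CA; CA^2] = [[-3, -4, -3], [15, 25, -19], [-22, -9, -2]]
det(O) = (-3)·(25·(-2) - (-19)·(-9)) - (-4)·(15·(-2) - (-19)·(-22)) + (-3)·(15·(-9) - 25·(-22)) = (-3)·(-221) - (-4)·(-448) + (-3)·415 = -2374 ≠ 0, so rank(O) = 3.
rank(O) = 3 = n, so the pair (A, C) is completely observable.

3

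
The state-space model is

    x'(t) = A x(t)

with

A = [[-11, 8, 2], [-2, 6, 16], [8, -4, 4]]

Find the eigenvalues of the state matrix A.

-4, -2, 5

det(sI - A) = s^3 - (tr A)s^2 + (M11 + M22 + M33)s - det A, where Mii is the 2×2 principal minor of A obtained by deleting row i and column i.
tr A = (-11) + 6 + 4 = -1; M11 = 6·4 - 16·(-4) = 24 - (-64) = 88; M22 = (-11)·4 - 2·8 = -44 - 16 = -60; M33 = (-11)·6 - 8·(-2) = -66 - (-16) = -50; sum of minors = -22.
det A = (-11)·(6·4 - 16·(-4)) - 8·((-2)·4 - 16·8) + 2·((-2)·(-4) - 6·8) = (-11)·88 - 8·(-136) + 2·(-40) = 40.
So p(s) = det(sI - A) = s^3 + s^2 - 22s - 40.
Rational-root test: any integer root divides -40. Testing small divisors, s = -2 works: p(-2) = -8 + 4 + 44 + (-40) = 0, so (s + 2) is a factor.
Dividing, p(s) = (s + 2)(s^2 - s - 20).
Factor s^2 - s - 20: two numbers with sum 1 and product -20 are 5 and -4, so s^2 - s - 20 = (s - 5)(s + 4).
Hence p(s) = (s - 5) (s + 2) (s + 4), with roots -4, -2, 5.
At least one eigenvalue has non-negative real part, so the system is not asymptotically stable.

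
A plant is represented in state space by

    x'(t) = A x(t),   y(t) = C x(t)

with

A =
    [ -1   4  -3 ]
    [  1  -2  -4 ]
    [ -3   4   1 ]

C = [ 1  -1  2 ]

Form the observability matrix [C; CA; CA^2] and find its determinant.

CA = [[-8, 14, 3]]
CA^2 = [[13, -48, -29]]
Observability matrix O = [C; CA; CA^2] = [[1, -1, 2], [-8, 14, 3], [13, -48, -29]]
Expanding along the first row, det(O) = 1·(14·(-29) - 3·(-48)) - (-1)·((-8)·(-29) - 3·13) + 2·((-8)·(-48) - 14·13) = 1·(-262) - (-1)·193 + 2·202 = 335
Since det(O) ≠ 0, rank(O) = 3 and the system is completely observable.

335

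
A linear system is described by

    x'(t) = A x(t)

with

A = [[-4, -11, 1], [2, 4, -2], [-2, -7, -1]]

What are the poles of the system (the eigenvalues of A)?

-3, 0, 2

det(sI - A) = s^3 - (tr A)s^2 + (M11 + M22 + M33)s - det A, where Mii is the 2×2 principal minor of A obtained by deleting row i and column i.
tr A = (-4) + 4 + (-1) = -1; M11 = 4·(-1) - (-2)·(-7) = -4 - 14 = -18; M22 = (-4)·(-1) - 1·(-2) = 4 - (-2) = 6; M33 = (-4)·4 - (-11)·2 = -16 - (-22) = 6; sum of minors = -6.
det A = (-4)·(4·(-1) - (-2)·(-7)) - (-11)·(2·(-1) - (-2)·(-2)) + 1·(2·(-7) - 4·(-2)) = (-4)·(-18) - (-11)·(-6) + 1·(-6) = 0.
So p(s) = det(sI - A) = s^3 + s^2 - 6s.
The constant term is 0, so p(s) = s(s^2 + s - 6).
Factor s^2 + s - 6: two numbers with sum -1 and product -6 are 2 and -3, so s^2 + s - 6 = (s - 2)(s + 3).
Hence p(s) = s (s - 2) (s + 3), with roots -3, 0, 2.
At least one eigenvalue has non-negative real part, so the system is not asymptotically stable.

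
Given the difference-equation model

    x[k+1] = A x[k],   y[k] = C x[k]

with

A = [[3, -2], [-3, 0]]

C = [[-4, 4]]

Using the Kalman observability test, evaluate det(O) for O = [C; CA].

64

CA = [[-24, 8]]
Observability matrix O = [C; CA] = [[-4, 4], [-24, 8]]
det(O) = (-4)·8 - 4·(-24) = -32 - (-96) = 64
Since det(O) ≠ 0, rank(O) = 2 and the system is completely observable.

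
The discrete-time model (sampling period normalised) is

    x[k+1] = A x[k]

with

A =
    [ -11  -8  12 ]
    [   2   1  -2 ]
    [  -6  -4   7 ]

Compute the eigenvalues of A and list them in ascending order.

det(zI - A) = z^3 - (tr A)z^2 + (M11 + M22 + M33)z - det A, where Mii is the 2×2 principal minor of A obtained by deleting row i and column i.
tr A = (-11) + 1 + 7 = -3; M11 = 1·7 - (-2)·(-4) = 7 - 8 = -1; M22 = (-11)·7 - 12·(-6) = -77 - (-72) = -5; M33 = (-11)·1 - (-8)·2 = -11 - (-16) = 5; sum of minors = -1.
det A = (-11)·(1·7 - (-2)·(-4)) - (-8)·(2·7 - (-2)·(-6)) + 12·(2·(-4) - 1·(-6)) = (-11)·(-1) - (-8)·2 + 12·(-2) = 3.
So p(z) = det(zI - A) = z^3 + 3z^2 - z - 3.
Rational-root test: any integer root divides -3. Testing small divisors, z = -1 works: p(-1) = -1 + 3 + 1 + (-3) = 0, so (z + 1) is a factor.
Dividing, p(z) = (z + 1)(z^2 + 2z - 3).
Factor z^2 + 2z - 3: two numbers with sum -2 and product -3 are 1 and -3, so z^2 + 2z - 3 = (z - 1)(z + 3).
Hence p(z) = (z - 1) (z + 1) (z + 3), with roots -3, -1, 1.

-3, -1, 1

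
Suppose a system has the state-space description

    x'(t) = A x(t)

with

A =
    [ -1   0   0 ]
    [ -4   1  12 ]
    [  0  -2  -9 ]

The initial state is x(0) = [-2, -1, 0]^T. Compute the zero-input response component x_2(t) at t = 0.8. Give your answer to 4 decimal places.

2.3438

det(sI - A) = s^3 - (tr A)s^2 + (M11 + M22 + M33)s - det A, where Mii is the 2×2 principal minor of A obtained by deleting row i and column i.
tr A = (-1) + 1 + (-9) = -9; M11 = 1·(-9) - 12·(-2) = -9 - (-24) = 15; M22 = (-1)·(-9) - 0·0 = 9 - 0 = 9; M33 = (-1)·1 - 0·(-4) = -1 - 0 = -1; sum of minors = 23.
det A = (-1)·(1·(-9) - 12·(-2)) - 0·((-4)·(-9) - 12·0) + 0·((-4)·(-2) - 1·0) = (-1)·15 - 0·36 + 0·8 = -15.
So p(s) = det(sI - A) = s^3 + 9s^2 + 23s + 15.
Rational-root test: any integer root divides 15. Testing small divisors, s = -1 works: p(-1) = -1 + 9 + (-23) + 15 = 0, so (s + 1) is a factor.
Dividing, p(s) = (s + 1)(s^2 + 8s + 15).
Factor s^2 + 8s + 15: two numbers with sum -8 and product 15 are -3 and -5, so s^2 + 8s + 15 = (s + 3)(s + 5).
Hence p(s) = (s + 1) (s + 3) (s + 5), with roots -5, -3, -1.
The eigenvalues -5, -3, -1 are distinct and real, so A is diagonalisable and x(t) = e^{At} x(0) = V diag(e^{λ_i t}) V^{-1} x(0), where the columns of V are the eigenvectors.
λ = -5: A - (-5)I = [[4, 0, 0], [-4, 6, 12], [0, -2, -4]]. v must be orthogonal to every row; (row 1) × (row 2) = [0, -48, 24], so take v_1 = [0, 2, -1]^T.
λ = -3: A - (-3)I = [[2, 0, 0], [-4, 4, 12], [0, -2, -6]]. v must be orthogonal to every row; (row 1) × (row 2) = [0, -24, 8], so take v_2 = [0, -3, 1]^T.
λ = -1: A - (-1)I = [[0, 0, 0], [-4, 2, 12], [0, -2, -8]]. v must be orthogonal to every row; (row 2) × (row 3) = [8, -32, 8], so take v_3 = [1, -4, 1]^T.
V = [v_1 v_2 v_3] = [[0, 0, 1], [2, -3, -4], [-1, 1, 1]] has det V = -1, so V^{-1} = adj(V)/det V = [[-1, -1, -3], [-2, -1, -2], [1, 0, 0]].
Modal coordinates z(0) = V^{-1} x(0): (-1)·(-2) + (-1)·(-1) + (-3)·0 = 3; (-2)·(-2) + (-1)·(-1) + (-2)·0 = 5; 1·(-2) + 0·(-1) + 0·0 = -2; so z(0) = [3, 5, -2]^T.
x_2(t) = Σ_i (v_i)_2 · z_i(0) · e^{λ_i t} (row 2 of V times the modal terms).
x_2(0.8) = 2·3·e^{-5·0.8} + (-3)·5·e^{-3·0.8} + (-4)·(-2)·e^{-1·0.8} = 6·0.018316 + (-15)·0.090718 + 8·0.449329 = 2.3438.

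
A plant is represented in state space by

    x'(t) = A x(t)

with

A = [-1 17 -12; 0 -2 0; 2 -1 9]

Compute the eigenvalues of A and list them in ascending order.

det(sI - A) = s^3 - (tr A)s^2 + (M11 + M22 + M33)s - det A, where Mii is the 2×2 principal minor of A obtained by deleting row i and column i.
tr A = (-1) + (-2) + 9 = 6; M11 = (-2)·9 - 0·(-1) = -18 - 0 = -18; M22 = (-1)·9 - (-12)·2 = -9 - (-24) = 15; M33 = (-1)·(-2) - 17·0 = 2 - 0 = 2; sum of minors = -1.
det A = (-1)·((-2)·9 - 0·(-1)) - 17·(0·9 - 0·2) + (-12)·(0·(-1) - (-2)·2) = (-1)·(-18) - 17·0 + (-12)·4 = -30.
So p(s) = det(sI - A) = s^3 - 6s^2 - s + 30.
Rational-root test: any integer root divides 30. Testing small divisors, s = -2 works: p(-2) = -8 + (-24) + 2 + 30 = 0, so (s + 2) is a factor.
Dividing, p(s) = (s + 2)(s^2 - 8s + 15).
Factor s^2 - 8s + 15: two numbers with sum 8 and product 15 are 5 and 3, so s^2 - 8s + 15 = (s - 5)(s - 3).
Hence p(s) = (s - 5) (s - 3) (s + 2), with roots -2, 3, 5.
At least one eigenvalue has non-negative real part, so the system is not asymptotically stable.

-2, 3, 5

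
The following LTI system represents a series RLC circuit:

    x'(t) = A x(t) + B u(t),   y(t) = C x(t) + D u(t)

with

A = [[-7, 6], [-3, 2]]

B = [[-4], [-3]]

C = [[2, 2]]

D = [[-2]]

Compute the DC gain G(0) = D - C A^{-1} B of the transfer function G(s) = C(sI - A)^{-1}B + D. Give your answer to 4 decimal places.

-11.5000

G(0) = C(-A)^{-1}B + D = -C A^{-1} B + D.
det A = 4, so A^{-1} = (1/4)·adj(A) = [[1/2, -3/2], [3/4, -7/4]]
A^{-1} B = [5/2, 9/4]^T
C A^{-1} B = 19/2
G(0) = D - C A^{-1} B = -2 - (19/2) = -23/2 ≈ -11.5000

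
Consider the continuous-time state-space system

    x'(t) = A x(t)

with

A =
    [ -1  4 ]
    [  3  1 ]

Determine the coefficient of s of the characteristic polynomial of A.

For a 2×2 matrix, det(sI - A) = s^2 - (tr A)s + det A.
tr A = 0, det A = -13.
So p(s) = s^2 - 13.
The coefficient of s is 0.

0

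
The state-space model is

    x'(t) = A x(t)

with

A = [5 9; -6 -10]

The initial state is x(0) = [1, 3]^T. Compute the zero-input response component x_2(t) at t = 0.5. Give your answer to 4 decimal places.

det(sI - A) = s^2 - (tr A)s + det A, with tr A = 5 + (-10) = -5 and det A = 5·(-10) - 9·(-6) = -50 - (-54) = 4.
So p(s) = det(sI - A) = s^2 + 5s + 4.
Factor s^2 + 5s + 4: two numbers with sum -5 and product 4 are -1 and -4, so s^2 + 5s + 4 = (s + 1)(s + 4).
Hence p(s) = (s + 1) (s + 4), with roots -4, -1.
The eigenvalues -4, -1 are distinct and real, so A is diagonalisable and x(t) = e^{At} x(0) = V diag(e^{λ_i t}) V^{-1} x(0), where the columns of V are the eigenvectors.
λ = -4: A - (-4)I = [[9, 9], [-6, -6]]. Row 1 gives 9·v1 + 9·v2 = 0, so take v_1 = [-1, 1]^T.
λ = -1: A - (-1)I = [[6, 9], [-6, -9]]. Row 1 gives 6·v1 + 9·v2 = 0, so take v_2 = [3, -2]^T.
V = [v_1 v_2] = [[-1, 3], [1, -2]] has det V = -1, so V^{-1} = adj(V)/det V = [[2, 3], [1, 1]].
Modal coordinates z(0) = V^{-1} x(0): 2·1 + 3·3 = 11; 1·1 + 1·3 = 4; so z(0) = [11, 4]^T.
x_2(t) = Σ_i (v_i)_2 · z_i(0) · e^{λ_i t} (row 2 of V times the modal terms).
x_2(0.5) = 1·11·e^{-4·0.5} + (-2)·4·e^{-1·0.5} = 11·0.135335 + (-8)·0.606531 = -3.3636.

-3.3636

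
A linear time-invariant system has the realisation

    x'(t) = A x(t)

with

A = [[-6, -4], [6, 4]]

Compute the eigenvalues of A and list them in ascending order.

det(sI - A) = s^2 - (tr A)s + det A, with tr A = (-6) + 4 = -2 and det A = (-6)·4 - (-4)·6 = -24 - (-24) = 0.
So p(s) = det(sI - A) = s^2 + 2s.
Factor s^2 + 2s: two numbers with sum -2 and product 0 are 0 and -2, so s^2 + 2s = s(s + 2).
Hence p(s) = s (s + 2), with roots -2, 0.
At least one eigenvalue has non-negative real part, so the system is not asymptotically stable.

-2, 0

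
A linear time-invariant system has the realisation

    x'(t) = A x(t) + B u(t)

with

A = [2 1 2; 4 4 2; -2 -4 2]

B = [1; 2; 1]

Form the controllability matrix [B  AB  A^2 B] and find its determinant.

AB = [[6], [14], [-8]]
A^2B = [[10], [64], [-84]]
Controllability matrix C = [B  AB  A^2B] = [[1, 6, 10], [2, 14, 64], [1, -8, -84]]
Expanding along the first row, det(C) = 1·(14·(-84) - 64·(-8)) - 6·(2·(-84) - 64·1) + 10·(2·(-8) - 14·1) = 1·(-664) - 6·(-232) + 10·(-30) = 428
Since det(C) ≠ 0, rank(C) = 3 and the system is completely controllable.

428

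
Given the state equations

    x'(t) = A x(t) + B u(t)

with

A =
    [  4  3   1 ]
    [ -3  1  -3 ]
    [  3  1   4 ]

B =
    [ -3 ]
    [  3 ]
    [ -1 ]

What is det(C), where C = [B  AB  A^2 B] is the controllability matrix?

AB = [[-4], [15], [-10]]
A^2B = [[19], [57], [-37]]
Controllability matrix C = [B  AB  A^2B] = [[-3, -4, 19], [3, 15, 57], [-1, -10, -37]]
Expanding along the first row, det(C) = (-3)·(15·(-37) - 57·(-10)) - (-4)·(3·(-37) - 57·(-1)) + 19·(3·(-10) - 15·(-1)) = (-3)·15 - (-4)·(-54) + 19·(-15) = -546
Since det(C) ≠ 0, rank(C) = 3 and the system is completely controllable.

-546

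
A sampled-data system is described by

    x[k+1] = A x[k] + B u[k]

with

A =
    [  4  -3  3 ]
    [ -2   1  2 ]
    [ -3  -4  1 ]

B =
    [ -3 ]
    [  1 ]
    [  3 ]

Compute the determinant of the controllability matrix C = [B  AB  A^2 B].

AB = [[-6], [13], [8]]
A^2B = [[-39], [41], [-26]]
Controllability matrix C = [B  AB  A^2B] = [[-3, -6, -39], [1, 13, 41], [3, 8, -26]]
Expanding along the first row, det(C) = (-3)·(13·(-26) - 41·8) - (-6)·(1·(-26) - 41·3) + (-39)·(1·8 - 13·3) = (-3)·(-666) - (-6)·(-149) + (-39)·(-31) = 2313
Since det(C) ≠ 0, rank(C) = 3 and the system is completely controllable.

2313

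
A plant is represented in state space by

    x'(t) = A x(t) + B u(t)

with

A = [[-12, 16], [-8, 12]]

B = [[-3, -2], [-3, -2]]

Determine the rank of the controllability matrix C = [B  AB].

AB = [[-12, -8], [-12, -8]]
Controllability matrix C = [B  AB] = [[-3, -2, -12, -8], [-3, -2, -12, -8]]
Every column of C is a scalar multiple of column 1 = [-3, -3] (multipliers 1, 2/3, 4, 8/3), so the columns span a one-dimensional space.
C ≠ 0, hence rank(C) = 1.
rank(C) = 1 < n = 2, so the pair (A, B) is not completely controllable.

1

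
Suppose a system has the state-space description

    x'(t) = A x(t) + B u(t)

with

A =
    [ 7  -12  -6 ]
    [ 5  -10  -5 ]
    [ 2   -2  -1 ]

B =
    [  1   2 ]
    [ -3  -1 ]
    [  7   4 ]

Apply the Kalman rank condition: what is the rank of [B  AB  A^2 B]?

2

AB = [[1, 2], [0, 0], [1, 2]]
A^2B = [[1, 2], [0, 0], [1, 2]]
Controllability matrix C = [B  AB  A^2B] = [[1, 2, 1, 2, 1, 2], [-3, -1, 0, 0, 0, 0], [7, 4, 1, 2, 1, 2]]
The rows r1, r2, r3 of C are linearly dependent: -r1 + 2·r2 + r3 = 0 (check each entry), so rank(C) ≤ 2.
The 2×2 minor from rows 1, 2, columns 1, 2 is 1·(-1) - 2·(-3) = -1 - (-6) = 5 ≠ 0, so rank(C) = 2.
rank(C) = 2 < n = 3, so the pair (A, B) is not completely controllable.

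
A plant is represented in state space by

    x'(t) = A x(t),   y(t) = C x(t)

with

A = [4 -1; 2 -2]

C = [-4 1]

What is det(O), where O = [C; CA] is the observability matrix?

6

CA = [[-14, 2]]
Observability matrix O = [C; CA] = [[-4, 1], [-14, 2]]
det(O) = (-4)·2 - 1·(-14) = -8 - (-14) = 6
Since det(O) ≠ 0, rank(O) = 2 and the system is completely observable.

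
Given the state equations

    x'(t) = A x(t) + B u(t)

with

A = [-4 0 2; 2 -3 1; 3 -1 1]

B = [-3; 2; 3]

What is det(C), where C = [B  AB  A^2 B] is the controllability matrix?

AB = [[18], [-9], [-8]]
A^2B = [[-88], [55], [55]]
Controllability matrix C = [B  AB  A^2B] = [[-3, 18, -88], [2, -9, 55], [3, -8, 55]]
Expanding along the first row, det(C) = (-3)·((-9)·55 - 55·(-8)) - 18·(2·55 - 55·3) + (-88)·(2·(-8) - (-9)·3) = (-3)·(-55) - 18·(-55) + (-88)·11 = 187
Since det(C) ≠ 0, rank(C) = 3 and the system is completely controllable.

187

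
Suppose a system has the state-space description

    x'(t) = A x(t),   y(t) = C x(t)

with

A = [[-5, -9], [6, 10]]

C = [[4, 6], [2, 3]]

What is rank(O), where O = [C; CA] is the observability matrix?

1

CA = [[16, 24], [8, 12]]
Observability matrix O = [C; CA] = [[4, 6], [2, 3], [16, 24], [8, 12]]
Every row of O is a scalar multiple of row 1 = [4, 6] (multipliers 1, 1/2, 4, 2), so the rows span a one-dimensional space.
O ≠ 0, hence rank(O) = 1.
rank(O) = 1 < n = 2, so the pair (A, C) is not completely observable.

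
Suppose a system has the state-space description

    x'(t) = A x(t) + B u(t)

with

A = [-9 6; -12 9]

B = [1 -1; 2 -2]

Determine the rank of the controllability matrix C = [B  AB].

1

AB = [[3, -3], [6, -6]]
Controllability matrix C = [B  AB] = [[1, -1, 3, -3], [2, -2, 6, -6]]
Every column of C is a scalar multiple of column 1 = [1, 2] (multipliers 1, -1, 3, -3), so the columns span a one-dimensional space.
C ≠ 0, hence rank(C) = 1.
rank(C) = 1 < n = 2, so the pair (A, B) is not completely controllable.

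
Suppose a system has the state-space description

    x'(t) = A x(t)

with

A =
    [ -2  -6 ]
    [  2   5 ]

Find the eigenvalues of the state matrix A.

1, 2

det(sI - A) = s^2 - (tr A)s + det A, with tr A = (-2) + 5 = 3 and det A = (-2)·5 - (-6)·2 = -10 - (-12) = 2.
So p(s) = det(sI - A) = s^2 - 3s + 2.
Factor s^2 - 3s + 2: two numbers with sum 3 and product 2 are 2 and 1, so s^2 - 3s + 2 = (s - 2)(s - 1).
Hence p(s) = (s - 2) (s - 1), with roots 1, 2.
At least one eigenvalue has non-negative real part, so the system is not asymptotically stable.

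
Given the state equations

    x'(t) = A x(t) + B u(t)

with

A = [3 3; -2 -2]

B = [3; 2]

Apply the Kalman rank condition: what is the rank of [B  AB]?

2

AB = [[15], [-10]]
Controllability matrix C = [B  AB] = [[3, 15], [2, -10]]
det(C) = 3·(-10) - 15·2 = -30 - 30 = -60 ≠ 0, so rank(C) = 2.
rank(C) = 2 = n, so the pair (A, B) is completely controllable.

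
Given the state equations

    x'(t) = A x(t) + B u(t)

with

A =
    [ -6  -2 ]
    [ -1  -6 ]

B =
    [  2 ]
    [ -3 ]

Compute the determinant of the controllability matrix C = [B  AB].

14

AB = [[-6], [16]]
Controllability matrix C = [B  AB] = [[2, -6], [-3, 16]]
det(C) = 2·16 - (-6)·(-3) = 32 - 18 = 14
Since det(C) ≠ 0, rank(C) = 2 and the system is completely controllable.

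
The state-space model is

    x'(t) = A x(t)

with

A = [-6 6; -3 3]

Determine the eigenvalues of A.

det(sI - A) = s^2 - (tr A)s + det A, with tr A = (-6) + 3 = -3 and det A = (-6)·3 - 6·(-3) = -18 - (-18) = 0.
So p(s) = det(sI - A) = s^2 + 3s.
Factor s^2 + 3s: two numbers with sum -3 and product 0 are 0 and -3, so s^2 + 3s = s(s + 3).
Hence p(s) = s (s + 3), with roots -3, 0.
At least one eigenvalue has non-negative real part, so the system is not asymptotically stable.

-3, 0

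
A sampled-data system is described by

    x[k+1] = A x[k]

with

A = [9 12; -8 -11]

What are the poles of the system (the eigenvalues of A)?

det(zI - A) = z^2 - (tr A)z + det A, with tr A = 9 + (-11) = -2 and det A = 9·(-11) - 12·(-8) = -99 - (-96) = -3.
So p(z) = det(zI - A) = z^2 + 2z - 3.
Factor z^2 + 2z - 3: two numbers with sum -2 and product -3 are 1 and -3, so z^2 + 2z - 3 = (z - 1)(z + 3).
Hence p(z) = (z - 1) (z + 3), with roots -3, 1.

-3, 1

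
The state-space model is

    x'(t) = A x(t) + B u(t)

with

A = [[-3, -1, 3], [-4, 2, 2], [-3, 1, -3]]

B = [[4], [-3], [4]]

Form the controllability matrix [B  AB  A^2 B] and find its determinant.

-24418

AB = [[3], [-14], [-27]]
A^2B = [[-76], [-94], [58]]
Controllability matrix C = [B  AB  A^2B] = [[4, 3, -76], [-3, -14, -94], [4, -27, 58]]
Expanding along the first row, det(C) = 4·((-14)·58 - (-94)·(-27)) - 3·((-3)·58 - (-94)·4) + (-76)·((-3)·(-27) - (-14)·4) = 4·(-3350) - 3·202 + (-76)·137 = -24418
Since det(C) ≠ 0, rank(C) = 3 and the system is completely controllable.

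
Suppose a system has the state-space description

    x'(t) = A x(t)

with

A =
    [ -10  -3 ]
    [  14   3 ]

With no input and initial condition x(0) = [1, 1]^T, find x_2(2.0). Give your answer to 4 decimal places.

det(sI - A) = s^2 - (tr A)s + det A, with tr A = (-10) + 3 = -7 and det A = (-10)·3 - (-3)·14 = -30 - (-42) = 12.
So p(s) = det(sI - A) = s^2 + 7s + 12.
Factor s^2 + 7s + 12: two numbers with sum -7 and product 12 are -3 and -4, so s^2 + 7s + 12 = (s + 3)(s + 4).
Hence p(s) = (s + 3) (s + 4), with roots -4, -3.
The eigenvalues -4, -3 are distinct and real, so A is diagonalisable and x(t) = e^{At} x(0) = V diag(e^{λ_i t}) V^{-1} x(0), where the columns of V are the eigenvectors.
λ = -4: A - (-4)I = [[-6, -3], [14, 7]]. Row 1 gives (-6)·v1 + (-3)·v2 = 0, so take v_1 = [1, -2]^T.
λ = -3: A - (-3)I = [[-7, -3], [14, 6]]. Row 1 gives (-7)·v1 + (-3)·v2 = 0, so take v_2 = [3, -7]^T.
V = [v_1 v_2] = [[1, 3], [-2, -7]] has det V = -1, so V^{-1} = adj(V)/det V = [[7, 3], [-2, -1]].
Modal coordinates z(0) = V^{-1} x(0): 7·1 + 3·1 = 10; (-2)·1 + (-1)·1 = -3; so z(0) = [10, -3]^T.
x_2(t) = Σ_i (v_i)_2 · z_i(0) · e^{λ_i t} (row 2 of V times the modal terms).
x_2(2.0) = (-2)·10·e^{-4·2.0} + (-7)·(-3)·e^{-3·2.0} = (-20)·0.00033546 + 21·0.00247875 = 0.0453.

0.0453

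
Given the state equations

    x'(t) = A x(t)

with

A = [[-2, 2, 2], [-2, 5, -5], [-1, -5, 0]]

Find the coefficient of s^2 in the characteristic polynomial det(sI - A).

-3

Expand det(sI - A) for the 3×3 matrix.
p(s) = s^3 - 3s^2 - 29s - 90.
(Check: constant term = det(-A) = (-1)^3 det A = -90; coefficient of s^2 = -tr A = -3.)
The coefficient of s^2 is -3.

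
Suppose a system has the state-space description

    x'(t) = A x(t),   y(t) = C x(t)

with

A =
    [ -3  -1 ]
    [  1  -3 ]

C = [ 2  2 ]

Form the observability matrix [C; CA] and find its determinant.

-8

CA = [[-4, -8]]
Observability matrix O = [C; CA] = [[2, 2], [-4, -8]]
det(O) = 2·(-8) - 2·(-4) = -16 - (-8) = -8
Since det(O) ≠ 0, rank(O) = 2 and the system is completely observable.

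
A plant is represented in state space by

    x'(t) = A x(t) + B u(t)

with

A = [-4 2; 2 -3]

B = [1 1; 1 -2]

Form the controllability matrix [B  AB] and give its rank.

2

AB = [[-2, -8], [-1, 8]]
Controllability matrix C = [B  AB] = [[1, 1, -2, -8], [1, -2, -1, 8]]
Take the 2×2 submatrix of C formed by columns 1, 2: [[1, 1], [1, -2]]. Its determinant is 1·(-2) - 1·1 = -2 - 1 = -3 ≠ 0.
So rank(C) ≥ 2; since C has 2 rows, rank(C) = 2.
rank(C) = 2 = n, so the pair (A, B) is completely controllable.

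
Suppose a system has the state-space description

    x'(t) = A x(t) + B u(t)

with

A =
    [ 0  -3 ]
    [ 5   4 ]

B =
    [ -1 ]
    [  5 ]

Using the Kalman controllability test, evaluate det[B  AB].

AB = [[-15], [15]]
Controllability matrix C = [B  AB] = [[-1, -15], [5, 15]]
det(C) = (-1)·15 - (-15)·5 = -15 - (-75) = 60
Since det(C) ≠ 0, rank(C) = 2 and the system is completely controllable.

60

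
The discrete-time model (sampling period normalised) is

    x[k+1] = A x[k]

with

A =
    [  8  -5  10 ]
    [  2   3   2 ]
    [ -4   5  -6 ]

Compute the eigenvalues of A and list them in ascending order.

det(zI - A) = z^3 - (tr A)z^2 + (M11 + M22 + M33)z - det A, where Mii is the 2×2 principal minor of A obtained by deleting row i and column i.
tr A = 8 + 3 + (-6) = 5; M11 = 3·(-6) - 2·5 = -18 - 10 = -28; M22 = 8·(-6) - 10·(-4) = -48 - (-40) = -8; M33 = 8·3 - (-5)·2 = 24 - (-10) = 34; sum of minors = -2.
det A = 8·(3·(-6) - 2·5) - (-5)·(2·(-6) - 2·(-4)) + 10·(2·5 - 3·(-4)) = 8·(-28) - (-5)·(-4) + 10·22 = -24.
So p(z) = det(zI - A) = z^3 - 5z^2 - 2z + 24.
Rational-root test: any integer root divides 24. Testing small divisors, z = -2 works: p(-2) = -8 + (-20) + 4 + 24 = 0, so (z + 2) is a factor.
Dividing, p(z) = (z + 2)(z^2 - 7z + 12).
Factor z^2 - 7z + 12: two numbers with sum 7 and product 12 are 4 and 3, so z^2 - 7z + 12 = (z - 4)(z - 3).
Hence p(z) = (z - 4) (z - 3) (z + 2), with roots -2, 3, 4.

-2, 3, 4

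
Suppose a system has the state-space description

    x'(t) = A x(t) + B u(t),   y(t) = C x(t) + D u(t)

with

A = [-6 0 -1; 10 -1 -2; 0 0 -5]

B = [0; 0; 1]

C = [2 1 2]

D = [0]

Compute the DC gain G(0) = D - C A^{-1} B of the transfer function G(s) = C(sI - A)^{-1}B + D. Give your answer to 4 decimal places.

G(0) = C(-A)^{-1}B + D = -C A^{-1} B + D.
det A = -30, so A^{-1} = (1/-30)·adj(A) = [[-1/6, 0, 1/30], [-5/3, -1, 11/15], [0, 0, -1/5]]
A^{-1} B = [1/30, 11/15, -1/5]^T
C A^{-1} B = 2/5
G(0) = D - C A^{-1} B = 0 - (2/5) = -2/5 ≈ -0.4000

-0.4000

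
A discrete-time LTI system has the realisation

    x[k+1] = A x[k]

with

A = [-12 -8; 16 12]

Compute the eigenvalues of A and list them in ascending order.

det(zI - A) = z^2 - (tr A)z + det A, with tr A = (-12) + 12 = 0 and det A = (-12)·12 - (-8)·16 = -144 - (-128) = -16.
So p(z) = det(zI - A) = z^2 - 16.
Factor z^2 - 16: two numbers with sum 0 and product -16 are 4 and -4, so z^2 - 16 = (z - 4)(z + 4).
Hence p(z) = (z - 4) (z + 4), with roots -4, 4.

-4, 4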